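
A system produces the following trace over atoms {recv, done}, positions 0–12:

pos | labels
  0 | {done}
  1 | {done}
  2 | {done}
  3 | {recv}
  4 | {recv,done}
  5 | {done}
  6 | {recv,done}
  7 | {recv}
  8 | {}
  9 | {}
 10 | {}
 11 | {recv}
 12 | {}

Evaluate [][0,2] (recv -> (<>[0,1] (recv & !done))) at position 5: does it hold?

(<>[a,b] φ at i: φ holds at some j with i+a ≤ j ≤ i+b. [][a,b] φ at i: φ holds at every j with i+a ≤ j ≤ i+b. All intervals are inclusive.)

Holds

Check (recv -> (<>[0,1] (recv & !done))) at every j in [5,7]:
  j=5: antecedent false → ✓
  j=6: antecedent true; consequent holds (witness at 7) → ✓
  j=7: antecedent true; consequent holds (witness at 7) → ✓
All positions satisfy it → formula holds.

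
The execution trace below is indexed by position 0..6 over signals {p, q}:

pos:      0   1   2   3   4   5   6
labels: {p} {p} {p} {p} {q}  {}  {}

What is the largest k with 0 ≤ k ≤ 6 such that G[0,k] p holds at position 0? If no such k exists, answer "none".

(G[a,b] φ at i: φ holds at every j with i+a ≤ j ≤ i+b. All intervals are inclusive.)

3

p must hold from j=0 onward; find where it first fails.
  j=0: holds
  j=1: holds
  j=2: holds
  j=3: holds
  j=4: fails
Holds on [0,3], so largest k = 3.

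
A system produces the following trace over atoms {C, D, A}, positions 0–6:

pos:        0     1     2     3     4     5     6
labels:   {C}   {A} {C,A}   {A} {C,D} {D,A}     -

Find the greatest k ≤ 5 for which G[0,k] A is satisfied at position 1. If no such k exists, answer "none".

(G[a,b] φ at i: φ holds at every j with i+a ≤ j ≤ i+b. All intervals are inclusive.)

2

A must hold from j=1 onward; find where it first fails.
  j=1: holds
  j=2: holds
  j=3: holds
  j=4: fails
Holds on [1,3], so largest k = 2.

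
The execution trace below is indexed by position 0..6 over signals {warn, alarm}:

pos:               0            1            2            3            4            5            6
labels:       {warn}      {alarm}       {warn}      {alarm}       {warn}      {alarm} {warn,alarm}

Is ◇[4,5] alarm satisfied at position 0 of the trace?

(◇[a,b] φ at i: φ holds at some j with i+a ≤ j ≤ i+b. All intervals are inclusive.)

True

Check alarm at each j in [4,5]:
  j=4: false
  j=5: true
Found at j=5 → formula holds.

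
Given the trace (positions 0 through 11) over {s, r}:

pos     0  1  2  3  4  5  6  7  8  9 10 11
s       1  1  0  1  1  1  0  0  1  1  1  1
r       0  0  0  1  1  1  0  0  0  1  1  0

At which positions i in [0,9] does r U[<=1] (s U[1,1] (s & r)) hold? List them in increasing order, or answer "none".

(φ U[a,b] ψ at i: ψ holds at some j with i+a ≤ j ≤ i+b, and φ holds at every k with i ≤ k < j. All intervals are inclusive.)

3, 4, 8, 9

Evaluate at each i in [0,9]:
  i=0: ✗ (no rhs in [0,1])
  i=1: ✗ (no rhs in [1,2])
  i=2: ✗ (lhs fails at k=2 before rhs at j=3)
  i=3: ✓ (rhs at j=3)
  i=4: ✓ (rhs at j=4)
  i=5: ✗ (no rhs in [5,6])
  i=6: ✗ (no rhs in [6,7])
  i=7: ✗ (lhs fails at k=7 before rhs at j=8)
  i=8: ✓ (rhs at j=8)
  i=9: ✓ (rhs at j=9)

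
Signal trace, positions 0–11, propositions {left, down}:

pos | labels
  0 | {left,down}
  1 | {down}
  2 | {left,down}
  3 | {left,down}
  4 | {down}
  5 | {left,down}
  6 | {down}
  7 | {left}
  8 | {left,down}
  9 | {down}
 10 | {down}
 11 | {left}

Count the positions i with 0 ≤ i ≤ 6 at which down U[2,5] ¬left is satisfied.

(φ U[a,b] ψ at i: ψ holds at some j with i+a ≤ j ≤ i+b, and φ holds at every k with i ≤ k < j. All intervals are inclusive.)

Evaluate at each i in [0,6]:
  i=0: ✓ (rhs at j=4; lhs holds on [0,3])
  i=1: ✓ (rhs at j=4; lhs holds on [1,3])
  i=2: ✓ (rhs at j=4; lhs holds on [2,3])
  i=3: ✓ (rhs at j=6; lhs holds on [3,5])
  i=4: ✓ (rhs at j=6; lhs holds on [4,5])
  i=5: ✗ (lhs fails at k=7 before rhs at j=9)
  i=6: ✗ (lhs fails at k=7 before rhs at j=9)
Positions where it holds: {0, 1, 2, 3, 4} → 5.

5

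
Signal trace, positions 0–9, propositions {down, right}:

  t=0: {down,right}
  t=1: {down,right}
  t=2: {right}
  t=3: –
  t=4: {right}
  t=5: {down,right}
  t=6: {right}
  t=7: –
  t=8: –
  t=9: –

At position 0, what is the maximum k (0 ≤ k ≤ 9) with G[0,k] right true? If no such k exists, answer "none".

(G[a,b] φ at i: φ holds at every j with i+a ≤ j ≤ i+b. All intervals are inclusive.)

right must hold from j=0 onward; find where it first fails.
  j=0: holds
  j=1: holds
  j=2: holds
  j=3: fails
Holds on [0,2], so largest k = 2.

2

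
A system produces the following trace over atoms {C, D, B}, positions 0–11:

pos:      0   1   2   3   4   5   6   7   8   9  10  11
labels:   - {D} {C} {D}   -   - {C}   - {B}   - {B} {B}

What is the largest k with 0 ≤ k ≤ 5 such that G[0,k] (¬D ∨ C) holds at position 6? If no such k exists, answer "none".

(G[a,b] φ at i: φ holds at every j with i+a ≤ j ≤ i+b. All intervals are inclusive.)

(¬D ∨ C) must hold from j=6 onward; find where it first fails.
  j=6: holds
  j=7: holds
  j=8: holds
  j=9: holds
  j=10: holds
  j=11: holds
Holds through j=11; largest k = 5.

5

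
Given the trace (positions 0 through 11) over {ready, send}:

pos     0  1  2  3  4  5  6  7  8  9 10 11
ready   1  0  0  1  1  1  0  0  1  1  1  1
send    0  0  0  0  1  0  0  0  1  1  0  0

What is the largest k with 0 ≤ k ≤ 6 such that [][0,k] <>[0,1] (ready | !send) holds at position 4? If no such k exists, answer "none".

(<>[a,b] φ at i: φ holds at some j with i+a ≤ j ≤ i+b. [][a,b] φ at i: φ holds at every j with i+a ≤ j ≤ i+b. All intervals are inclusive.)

<>[0,1] (ready | !send) must hold from j=4 onward; find where it first fails.
  j=4: holds
  j=5: holds
  j=6: holds
  j=7: holds
  j=8: holds
  j=9: holds
  j=10: holds
Holds through j=10; largest k = 6.

6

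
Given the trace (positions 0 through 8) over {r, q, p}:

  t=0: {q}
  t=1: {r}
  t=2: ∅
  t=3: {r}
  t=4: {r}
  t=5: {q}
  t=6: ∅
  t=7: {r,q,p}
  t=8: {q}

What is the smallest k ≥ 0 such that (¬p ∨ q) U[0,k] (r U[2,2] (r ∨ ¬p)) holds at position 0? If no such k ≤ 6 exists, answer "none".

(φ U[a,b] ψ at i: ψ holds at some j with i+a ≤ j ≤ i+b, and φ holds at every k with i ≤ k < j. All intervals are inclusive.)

3

Need earliest j ≥ 0 with (r U[2,2] (r ∨ ¬p)), and (¬p ∨ q) at every k in [0,j-1].
  j=0: rhs fails.
  j=1: rhs fails.
  j=2: rhs fails.
  j=3: rhs holds; lhs holds on [0,2]. k = 3.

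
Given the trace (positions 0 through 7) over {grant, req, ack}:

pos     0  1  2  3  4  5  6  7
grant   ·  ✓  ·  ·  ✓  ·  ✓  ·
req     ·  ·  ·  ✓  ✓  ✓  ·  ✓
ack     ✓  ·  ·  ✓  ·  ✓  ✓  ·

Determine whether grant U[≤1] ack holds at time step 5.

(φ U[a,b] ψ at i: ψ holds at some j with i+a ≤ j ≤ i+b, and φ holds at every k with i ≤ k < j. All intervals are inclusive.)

Need some j in [5,6] with ack, and grant at every k in [5,j-1].
  j=5: ack holds; no prefix to check → satisfied.

Yes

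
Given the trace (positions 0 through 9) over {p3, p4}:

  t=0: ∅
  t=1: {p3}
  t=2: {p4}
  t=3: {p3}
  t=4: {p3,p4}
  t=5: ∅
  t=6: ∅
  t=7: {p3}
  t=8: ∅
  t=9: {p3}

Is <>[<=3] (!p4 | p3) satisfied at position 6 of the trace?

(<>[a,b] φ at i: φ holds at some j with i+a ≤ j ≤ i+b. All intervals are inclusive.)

Check (!p4 | p3) at each j in [6,9]:
  j=6: true
  j=7: true
  j=8: true
  j=9: true
Found at j=6 → formula holds.

True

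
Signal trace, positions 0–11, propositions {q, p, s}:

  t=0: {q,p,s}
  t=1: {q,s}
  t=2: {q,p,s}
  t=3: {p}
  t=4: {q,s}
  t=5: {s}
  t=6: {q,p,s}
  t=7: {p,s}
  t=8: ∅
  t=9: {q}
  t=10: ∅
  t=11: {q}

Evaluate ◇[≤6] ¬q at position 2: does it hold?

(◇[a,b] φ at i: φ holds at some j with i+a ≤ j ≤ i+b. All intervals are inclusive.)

Check ¬q at each j in [2,8]:
  j=2: false
  j=3: true
  j=4: false
  j=5: true
  j=6: false
  j=7: true
  j=8: true
Found at j=3 → formula holds.

True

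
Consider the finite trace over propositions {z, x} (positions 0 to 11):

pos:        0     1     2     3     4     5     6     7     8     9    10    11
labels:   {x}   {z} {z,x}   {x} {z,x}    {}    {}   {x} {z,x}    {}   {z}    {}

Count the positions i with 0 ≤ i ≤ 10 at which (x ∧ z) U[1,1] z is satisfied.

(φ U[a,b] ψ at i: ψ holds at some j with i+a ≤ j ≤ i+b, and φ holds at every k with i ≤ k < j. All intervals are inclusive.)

Evaluate at each i in [0,10]:
  i=0: ✗ (lhs fails at k=0 before rhs at j=1)
  i=1: ✗ (lhs fails at k=1 before rhs at j=2)
  i=2: ✗ (no rhs in [3,3])
  i=3: ✗ (lhs fails at k=3 before rhs at j=4)
  i=4: ✗ (no rhs in [5,5])
  i=5: ✗ (no rhs in [6,6])
  i=6: ✗ (no rhs in [7,7])
  i=7: ✗ (lhs fails at k=7 before rhs at j=8)
  i=8: ✗ (no rhs in [9,9])
  i=9: ✗ (lhs fails at k=9 before rhs at j=10)
  i=10: ✗ (no rhs in [11,11])
Positions where it holds: {} → 0.

0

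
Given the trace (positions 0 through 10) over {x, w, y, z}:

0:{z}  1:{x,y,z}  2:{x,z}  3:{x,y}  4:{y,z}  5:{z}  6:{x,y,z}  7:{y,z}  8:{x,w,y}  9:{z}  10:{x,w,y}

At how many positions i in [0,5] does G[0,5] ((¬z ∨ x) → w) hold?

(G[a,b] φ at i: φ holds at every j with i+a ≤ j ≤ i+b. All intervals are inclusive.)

Evaluate at each i in [0,5]:
  i=0: ✗ (fails at j=1)
  i=1: ✗ (fails at j=1)
  i=2: ✗ (fails at j=2)
  i=3: ✗ (fails at j=3)
  i=4: ✗ (fails at j=6)
  i=5: ✗ (fails at j=6)
Positions where it holds: {} → 0.

0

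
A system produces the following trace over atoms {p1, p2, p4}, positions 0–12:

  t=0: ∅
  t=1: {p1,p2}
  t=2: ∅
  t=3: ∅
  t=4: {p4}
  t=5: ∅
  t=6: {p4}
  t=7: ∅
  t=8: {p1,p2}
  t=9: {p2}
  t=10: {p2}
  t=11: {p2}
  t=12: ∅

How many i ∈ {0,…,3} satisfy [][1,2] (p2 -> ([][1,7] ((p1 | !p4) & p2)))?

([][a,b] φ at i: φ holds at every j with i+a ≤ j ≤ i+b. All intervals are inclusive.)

3

Evaluate at each i in [0,3]:
  i=0: ✗ (fails at j=1)
  i=1: ✓ (all of [2,3])
  i=2: ✓ (all of [3,4])
  i=3: ✓ (all of [4,5])
Positions where it holds: {1, 2, 3} → 3.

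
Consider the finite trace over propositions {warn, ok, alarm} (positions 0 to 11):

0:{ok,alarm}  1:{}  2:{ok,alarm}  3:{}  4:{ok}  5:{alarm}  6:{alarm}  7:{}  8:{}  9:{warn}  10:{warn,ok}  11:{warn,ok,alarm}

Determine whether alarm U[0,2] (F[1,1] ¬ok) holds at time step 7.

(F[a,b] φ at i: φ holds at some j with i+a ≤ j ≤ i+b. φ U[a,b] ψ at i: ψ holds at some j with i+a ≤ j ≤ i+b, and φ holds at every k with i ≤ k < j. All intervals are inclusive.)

Holds

Need some j in [7,9] with F[1,1] ¬ok, and alarm at every k in [7,j-1].
  j=7: F[1,1] ¬ok holds; no prefix to check → satisfied.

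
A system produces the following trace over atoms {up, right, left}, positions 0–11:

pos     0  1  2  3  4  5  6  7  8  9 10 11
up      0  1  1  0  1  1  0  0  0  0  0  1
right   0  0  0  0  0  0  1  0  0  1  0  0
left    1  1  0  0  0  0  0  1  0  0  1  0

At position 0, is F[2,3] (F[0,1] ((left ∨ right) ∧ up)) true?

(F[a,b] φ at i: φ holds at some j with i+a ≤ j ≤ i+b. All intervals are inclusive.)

Check F[0,1] ((left ∨ right) ∧ up) at each j in [2,3]:
  j=2: fails (none in [2,3])
  j=3: fails (none in [3,4])
No position in the window satisfies it → formula fails.

No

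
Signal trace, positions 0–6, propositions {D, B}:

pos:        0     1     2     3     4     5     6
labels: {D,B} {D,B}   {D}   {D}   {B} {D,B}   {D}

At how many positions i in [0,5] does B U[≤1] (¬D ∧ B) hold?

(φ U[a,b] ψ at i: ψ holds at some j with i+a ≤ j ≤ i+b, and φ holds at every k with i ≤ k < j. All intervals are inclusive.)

Evaluate at each i in [0,5]:
  i=0: ✗ (no rhs in [0,1])
  i=1: ✗ (no rhs in [1,2])
  i=2: ✗ (no rhs in [2,3])
  i=3: ✗ (lhs fails at k=3 before rhs at j=4)
  i=4: ✓ (rhs at j=4)
  i=5: ✗ (no rhs in [5,6])
Positions where it holds: {4} → 1.

1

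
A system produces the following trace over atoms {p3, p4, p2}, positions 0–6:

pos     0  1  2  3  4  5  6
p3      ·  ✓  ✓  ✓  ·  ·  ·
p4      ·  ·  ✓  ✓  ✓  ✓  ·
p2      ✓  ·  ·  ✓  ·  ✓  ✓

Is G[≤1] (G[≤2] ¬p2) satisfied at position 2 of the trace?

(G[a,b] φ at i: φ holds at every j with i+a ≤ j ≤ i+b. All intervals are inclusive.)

Does not hold

Check G[≤2] ¬p2 at every j in [2,3]:
  j=2: fails at 3
  j=3: fails at 3
Fails at j=2 → formula fails.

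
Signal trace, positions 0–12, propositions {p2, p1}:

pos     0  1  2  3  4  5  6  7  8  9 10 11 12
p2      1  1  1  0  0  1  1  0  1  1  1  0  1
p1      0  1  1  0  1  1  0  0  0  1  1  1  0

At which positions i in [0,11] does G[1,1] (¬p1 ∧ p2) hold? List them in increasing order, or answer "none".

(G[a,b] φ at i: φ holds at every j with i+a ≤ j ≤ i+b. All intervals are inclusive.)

Evaluate at each i in [0,11]:
  i=0: ✗ (fails at j=1)
  i=1: ✗ (fails at j=2)
  i=2: ✗ (fails at j=3)
  i=3: ✗ (fails at j=4)
  i=4: ✗ (fails at j=5)
  i=5: ✓ (all of [6,6])
  i=6: ✗ (fails at j=7)
  i=7: ✓ (all of [8,8])
  i=8: ✗ (fails at j=9)
  i=9: ✗ (fails at j=10)
  i=10: ✗ (fails at j=11)
  i=11: ✓ (all of [12,12])

5, 7, 11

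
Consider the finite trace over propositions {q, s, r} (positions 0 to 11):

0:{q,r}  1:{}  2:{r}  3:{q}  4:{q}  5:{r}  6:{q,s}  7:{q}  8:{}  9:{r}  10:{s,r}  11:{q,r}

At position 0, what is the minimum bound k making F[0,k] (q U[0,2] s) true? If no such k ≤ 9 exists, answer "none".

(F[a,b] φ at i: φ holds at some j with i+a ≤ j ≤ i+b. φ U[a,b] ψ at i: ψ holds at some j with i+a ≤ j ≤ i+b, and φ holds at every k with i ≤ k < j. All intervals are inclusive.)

Scan j = 0,1,… for (q U[0,2] s):
  j=0: fails
  j=1: fails
  j=2: fails
  j=3: fails
  j=4: fails
  j=5: fails
  j=6: holds
First hit at j=6, so smallest k = 6-0 = 6.

6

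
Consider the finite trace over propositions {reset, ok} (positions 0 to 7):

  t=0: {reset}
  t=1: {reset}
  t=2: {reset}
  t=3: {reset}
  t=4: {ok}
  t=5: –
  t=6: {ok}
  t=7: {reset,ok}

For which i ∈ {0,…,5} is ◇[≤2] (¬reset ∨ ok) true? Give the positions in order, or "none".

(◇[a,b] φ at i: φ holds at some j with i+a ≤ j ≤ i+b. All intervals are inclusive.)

Evaluate at each i in [0,5]:
  i=0: ✗ (none in [0,2])
  i=1: ✗ (none in [1,3])
  i=2: ✓ (witness j=4)
  i=3: ✓ (witness j=4)
  i=4: ✓ (witness j=4)
  i=5: ✓ (witness j=5)

2, 3, 4, 5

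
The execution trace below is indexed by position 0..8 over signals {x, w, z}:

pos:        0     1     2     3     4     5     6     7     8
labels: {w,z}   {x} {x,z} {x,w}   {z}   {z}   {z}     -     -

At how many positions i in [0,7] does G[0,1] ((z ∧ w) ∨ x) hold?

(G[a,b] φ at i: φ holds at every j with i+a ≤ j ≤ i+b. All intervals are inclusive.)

Evaluate at each i in [0,7]:
  i=0: ✓ (all of [0,1])
  i=1: ✓ (all of [1,2])
  i=2: ✓ (all of [2,3])
  i=3: ✗ (fails at j=4)
  i=4: ✗ (fails at j=4)
  i=5: ✗ (fails at j=5)
  i=6: ✗ (fails at j=6)
  i=7: ✗ (fails at j=7)
Positions where it holds: {0, 1, 2} → 3.

3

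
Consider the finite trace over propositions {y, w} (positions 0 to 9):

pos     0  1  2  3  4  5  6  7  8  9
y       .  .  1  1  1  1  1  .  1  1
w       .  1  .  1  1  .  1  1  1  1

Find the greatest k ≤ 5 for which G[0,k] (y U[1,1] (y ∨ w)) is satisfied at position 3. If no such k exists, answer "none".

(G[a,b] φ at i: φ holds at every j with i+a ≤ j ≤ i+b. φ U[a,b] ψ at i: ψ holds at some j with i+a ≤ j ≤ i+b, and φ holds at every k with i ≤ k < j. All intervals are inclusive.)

(y U[1,1] (y ∨ w)) must hold from j=3 onward; find where it first fails.
  j=3: holds
  j=4: holds
  j=5: holds
  j=6: holds
  j=7: fails
Holds on [3,6], so largest k = 3.

3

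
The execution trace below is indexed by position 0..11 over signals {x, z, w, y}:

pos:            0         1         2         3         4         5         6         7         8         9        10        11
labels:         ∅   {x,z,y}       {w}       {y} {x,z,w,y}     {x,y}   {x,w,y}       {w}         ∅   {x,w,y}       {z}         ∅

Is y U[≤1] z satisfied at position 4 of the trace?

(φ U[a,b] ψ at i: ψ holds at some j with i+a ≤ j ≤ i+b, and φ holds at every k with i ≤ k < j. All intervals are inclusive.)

Holds

Need some j in [4,5] with z, and y at every k in [4,j-1].
  j=4: z holds; no prefix to check → satisfied.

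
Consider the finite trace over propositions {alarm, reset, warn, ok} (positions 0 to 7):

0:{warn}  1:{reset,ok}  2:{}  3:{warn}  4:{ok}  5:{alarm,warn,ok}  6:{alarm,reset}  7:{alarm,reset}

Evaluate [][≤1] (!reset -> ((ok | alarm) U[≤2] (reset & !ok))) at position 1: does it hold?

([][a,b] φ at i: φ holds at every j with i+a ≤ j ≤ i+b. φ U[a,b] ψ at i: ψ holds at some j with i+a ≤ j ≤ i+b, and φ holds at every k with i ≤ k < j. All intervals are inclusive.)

Does not hold

Check (!reset -> ((ok | alarm) U[≤2] (reset & !ok))) at every j in [1,2]:
  j=1: antecedent false → ✓
  j=2: antecedent true; consequent fails → ✗
Fails at j=2 → formula fails.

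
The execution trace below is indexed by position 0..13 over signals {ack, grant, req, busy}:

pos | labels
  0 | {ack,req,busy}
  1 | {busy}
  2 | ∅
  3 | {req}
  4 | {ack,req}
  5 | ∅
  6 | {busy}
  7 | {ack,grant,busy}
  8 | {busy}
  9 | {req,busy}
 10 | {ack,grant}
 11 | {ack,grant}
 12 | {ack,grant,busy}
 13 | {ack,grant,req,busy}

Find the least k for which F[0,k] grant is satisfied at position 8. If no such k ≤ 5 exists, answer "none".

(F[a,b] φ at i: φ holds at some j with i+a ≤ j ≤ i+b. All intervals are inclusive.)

Scan j = 8,9,… for grant:
  j=8: fails
  j=9: fails
  j=10: holds
First hit at j=10, so smallest k = 10-8 = 2.

2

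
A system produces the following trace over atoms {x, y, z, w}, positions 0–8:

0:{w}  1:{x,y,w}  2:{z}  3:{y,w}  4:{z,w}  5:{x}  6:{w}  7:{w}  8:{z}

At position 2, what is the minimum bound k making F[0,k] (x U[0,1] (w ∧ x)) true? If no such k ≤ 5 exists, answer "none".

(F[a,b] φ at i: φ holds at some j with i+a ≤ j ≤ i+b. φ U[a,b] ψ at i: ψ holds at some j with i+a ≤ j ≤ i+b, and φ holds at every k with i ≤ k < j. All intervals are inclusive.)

Scan j = 2,3,… for (x U[0,1] (w ∧ x)):
  j=2: fails
  j=3: fails
  j=4: fails
  j=5: fails
  j=6: fails
  j=7: fails
No j in [2,7] satisfies it → none.

none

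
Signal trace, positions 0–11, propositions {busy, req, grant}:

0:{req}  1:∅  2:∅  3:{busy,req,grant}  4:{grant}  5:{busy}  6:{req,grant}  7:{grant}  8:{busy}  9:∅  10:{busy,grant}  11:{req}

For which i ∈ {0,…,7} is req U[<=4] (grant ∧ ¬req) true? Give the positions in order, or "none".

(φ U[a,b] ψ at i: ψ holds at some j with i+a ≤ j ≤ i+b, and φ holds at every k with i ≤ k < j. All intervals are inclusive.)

3, 4, 6, 7

Evaluate at each i in [0,7]:
  i=0: ✗ (lhs fails at k=1 before rhs at j=4)
  i=1: ✗ (lhs fails at k=1 before rhs at j=4)
  i=2: ✗ (lhs fails at k=2 before rhs at j=4)
  i=3: ✓ (rhs at j=4; lhs holds on [3,3])
  i=4: ✓ (rhs at j=4)
  i=5: ✗ (lhs fails at k=5 before rhs at j=7)
  i=6: ✓ (rhs at j=7; lhs holds on [6,6])
  i=7: ✓ (rhs at j=7)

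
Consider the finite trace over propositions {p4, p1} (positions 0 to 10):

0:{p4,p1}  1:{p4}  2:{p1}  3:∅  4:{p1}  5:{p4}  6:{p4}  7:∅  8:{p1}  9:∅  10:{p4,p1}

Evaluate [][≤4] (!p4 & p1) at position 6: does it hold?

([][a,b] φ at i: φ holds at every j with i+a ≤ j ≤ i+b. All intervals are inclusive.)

Does not hold

Check (!p4 & p1) at every j in [6,10]:
  j=6: false
  j=7: false
  j=8: true
  j=9: false
  j=10: false
Fails at j=6 → formula fails.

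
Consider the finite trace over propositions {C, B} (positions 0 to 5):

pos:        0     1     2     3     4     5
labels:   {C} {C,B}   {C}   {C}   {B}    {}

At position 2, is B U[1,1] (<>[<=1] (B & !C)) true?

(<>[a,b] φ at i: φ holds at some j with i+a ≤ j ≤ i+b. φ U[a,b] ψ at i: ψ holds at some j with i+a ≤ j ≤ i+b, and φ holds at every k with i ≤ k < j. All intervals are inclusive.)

Need some j in [3,3] with <>[<=1] (B & !C), and B at every k in [2,j-1].
  j=3: <>[<=1] (B & !C) holds, but B fails at k=2 → not this j.
No j in the window works → until fails.

Does not hold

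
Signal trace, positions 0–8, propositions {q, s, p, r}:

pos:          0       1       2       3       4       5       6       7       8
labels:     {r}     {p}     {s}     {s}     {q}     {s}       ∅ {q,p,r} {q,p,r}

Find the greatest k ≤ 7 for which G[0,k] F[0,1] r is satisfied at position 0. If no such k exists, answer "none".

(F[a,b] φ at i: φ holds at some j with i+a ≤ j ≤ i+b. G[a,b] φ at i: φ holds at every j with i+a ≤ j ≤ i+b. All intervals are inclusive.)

F[0,1] r must hold from j=0 onward; find where it first fails.
  j=0: holds
  j=1: fails
Holds on [0,0], so largest k = 0.

0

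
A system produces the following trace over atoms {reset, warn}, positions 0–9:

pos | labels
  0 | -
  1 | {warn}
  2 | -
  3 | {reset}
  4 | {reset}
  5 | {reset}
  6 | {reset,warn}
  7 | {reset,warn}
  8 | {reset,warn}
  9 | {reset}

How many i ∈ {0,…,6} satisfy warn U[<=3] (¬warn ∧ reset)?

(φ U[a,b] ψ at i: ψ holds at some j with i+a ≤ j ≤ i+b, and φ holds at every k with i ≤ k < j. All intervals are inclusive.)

4

Evaluate at each i in [0,6]:
  i=0: ✗ (lhs fails at k=0 before rhs at j=3)
  i=1: ✗ (lhs fails at k=2 before rhs at j=3)
  i=2: ✗ (lhs fails at k=2 before rhs at j=3)
  i=3: ✓ (rhs at j=3)
  i=4: ✓ (rhs at j=4)
  i=5: ✓ (rhs at j=5)
  i=6: ✓ (rhs at j=9; lhs holds on [6,8])
Positions where it holds: {3, 4, 5, 6} → 4.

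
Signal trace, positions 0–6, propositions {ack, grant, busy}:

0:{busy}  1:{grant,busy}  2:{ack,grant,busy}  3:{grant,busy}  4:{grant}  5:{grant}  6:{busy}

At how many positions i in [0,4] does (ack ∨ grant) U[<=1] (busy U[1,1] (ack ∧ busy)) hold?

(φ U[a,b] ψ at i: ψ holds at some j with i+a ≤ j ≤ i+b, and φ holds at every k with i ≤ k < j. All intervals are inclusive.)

1

Evaluate at each i in [0,4]:
  i=0: ✗ (lhs fails at k=0 before rhs at j=1)
  i=1: ✓ (rhs at j=1)
  i=2: ✗ (no rhs in [2,3])
  i=3: ✗ (no rhs in [3,4])
  i=4: ✗ (no rhs in [4,5])
Positions where it holds: {1} → 1.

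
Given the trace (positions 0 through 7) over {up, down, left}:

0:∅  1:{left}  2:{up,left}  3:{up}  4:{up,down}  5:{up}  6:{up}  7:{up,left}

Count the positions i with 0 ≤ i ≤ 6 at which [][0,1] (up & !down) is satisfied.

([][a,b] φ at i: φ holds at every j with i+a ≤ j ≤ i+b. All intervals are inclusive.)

Evaluate at each i in [0,6]:
  i=0: ✗ (fails at j=0)
  i=1: ✗ (fails at j=1)
  i=2: ✓ (all of [2,3])
  i=3: ✗ (fails at j=4)
  i=4: ✗ (fails at j=4)
  i=5: ✓ (all of [5,6])
  i=6: ✓ (all of [6,7])
Positions where it holds: {2, 5, 6} → 3.

3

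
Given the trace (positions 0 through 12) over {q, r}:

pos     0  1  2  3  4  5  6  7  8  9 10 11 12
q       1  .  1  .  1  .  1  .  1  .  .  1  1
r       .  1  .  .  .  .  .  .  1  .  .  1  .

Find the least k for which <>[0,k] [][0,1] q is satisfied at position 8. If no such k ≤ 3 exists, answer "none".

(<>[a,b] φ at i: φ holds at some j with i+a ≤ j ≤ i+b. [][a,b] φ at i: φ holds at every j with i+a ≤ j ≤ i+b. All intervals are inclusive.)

Scan j = 8,9,… for [][0,1] q:
  j=8: fails
  j=9: fails
  j=10: fails
  j=11: holds
First hit at j=11, so smallest k = 11-8 = 3.

3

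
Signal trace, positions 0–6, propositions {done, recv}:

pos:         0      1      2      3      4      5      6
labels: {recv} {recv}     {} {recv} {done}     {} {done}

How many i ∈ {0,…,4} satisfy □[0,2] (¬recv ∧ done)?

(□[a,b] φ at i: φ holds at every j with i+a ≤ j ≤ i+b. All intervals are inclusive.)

0

Evaluate at each i in [0,4]:
  i=0: ✗ (fails at j=0)
  i=1: ✗ (fails at j=1)
  i=2: ✗ (fails at j=2)
  i=3: ✗ (fails at j=3)
  i=4: ✗ (fails at j=5)
Positions where it holds: {} → 0.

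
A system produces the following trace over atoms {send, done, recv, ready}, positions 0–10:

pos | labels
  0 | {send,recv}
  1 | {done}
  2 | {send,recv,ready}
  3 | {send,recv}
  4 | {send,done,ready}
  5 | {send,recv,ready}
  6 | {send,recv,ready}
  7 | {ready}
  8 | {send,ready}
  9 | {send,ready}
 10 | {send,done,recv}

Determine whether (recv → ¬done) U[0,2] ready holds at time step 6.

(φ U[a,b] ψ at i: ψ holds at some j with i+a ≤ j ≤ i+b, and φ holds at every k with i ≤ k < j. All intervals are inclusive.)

Yes

Need some j in [6,8] with ready, and (recv → ¬done) at every k in [6,j-1].
  j=6: ready holds; no prefix to check → satisfied.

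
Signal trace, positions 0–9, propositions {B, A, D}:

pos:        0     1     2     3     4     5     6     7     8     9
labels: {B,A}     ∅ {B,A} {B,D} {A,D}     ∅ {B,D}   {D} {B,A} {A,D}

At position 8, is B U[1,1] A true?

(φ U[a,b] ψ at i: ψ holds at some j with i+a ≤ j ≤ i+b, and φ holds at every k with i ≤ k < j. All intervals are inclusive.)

Need some j in [9,9] with A, and B at every k in [8,j-1].
  j=9: A holds; B holds at every k in [8,8] → satisfied.

True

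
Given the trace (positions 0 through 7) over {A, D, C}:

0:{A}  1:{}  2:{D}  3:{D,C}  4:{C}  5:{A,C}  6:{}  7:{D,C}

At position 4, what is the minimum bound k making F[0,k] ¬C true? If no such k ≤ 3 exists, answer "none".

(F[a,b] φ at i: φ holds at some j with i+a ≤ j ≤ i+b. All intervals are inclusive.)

Scan j = 4,5,… for ¬C:
  j=4: fails
  j=5: fails
  j=6: holds
First hit at j=6, so smallest k = 6-4 = 2.

2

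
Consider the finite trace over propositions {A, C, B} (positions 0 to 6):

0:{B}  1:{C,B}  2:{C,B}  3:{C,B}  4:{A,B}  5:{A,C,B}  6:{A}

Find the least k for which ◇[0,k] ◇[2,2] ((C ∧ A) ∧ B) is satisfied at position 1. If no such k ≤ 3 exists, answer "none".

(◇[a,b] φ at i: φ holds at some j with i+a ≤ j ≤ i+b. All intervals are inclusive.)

2

Scan j = 1,2,… for ◇[2,2] ((C ∧ A) ∧ B):
  j=1: fails
  j=2: fails
  j=3: holds
First hit at j=3, so smallest k = 3-1 = 2.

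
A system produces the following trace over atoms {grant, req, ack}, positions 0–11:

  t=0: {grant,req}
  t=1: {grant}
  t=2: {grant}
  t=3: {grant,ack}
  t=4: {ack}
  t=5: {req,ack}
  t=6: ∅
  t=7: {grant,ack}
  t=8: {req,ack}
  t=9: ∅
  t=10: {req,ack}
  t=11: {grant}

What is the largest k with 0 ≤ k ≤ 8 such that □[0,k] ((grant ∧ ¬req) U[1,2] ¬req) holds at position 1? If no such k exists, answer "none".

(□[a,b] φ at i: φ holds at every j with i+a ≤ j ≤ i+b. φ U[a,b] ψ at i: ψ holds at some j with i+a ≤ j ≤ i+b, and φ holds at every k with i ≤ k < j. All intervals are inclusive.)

((grant ∧ ¬req) U[1,2] ¬req) must hold from j=1 onward; find where it first fails.
  j=1: holds
  j=2: holds
  j=3: holds
  j=4: fails
Holds on [1,3], so largest k = 2.

2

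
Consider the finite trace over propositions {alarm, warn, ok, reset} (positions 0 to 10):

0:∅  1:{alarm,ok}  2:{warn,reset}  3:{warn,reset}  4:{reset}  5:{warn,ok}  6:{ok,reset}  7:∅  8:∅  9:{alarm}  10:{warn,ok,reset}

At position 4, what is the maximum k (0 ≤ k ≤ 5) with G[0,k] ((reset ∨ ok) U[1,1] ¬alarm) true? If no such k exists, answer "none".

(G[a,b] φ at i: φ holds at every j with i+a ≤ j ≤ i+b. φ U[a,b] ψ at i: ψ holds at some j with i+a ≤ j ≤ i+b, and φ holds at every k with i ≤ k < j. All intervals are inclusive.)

((reset ∨ ok) U[1,1] ¬alarm) must hold from j=4 onward; find where it first fails.
  j=4: holds
  j=5: holds
  j=6: holds
  j=7: fails
Holds on [4,6], so largest k = 2.

2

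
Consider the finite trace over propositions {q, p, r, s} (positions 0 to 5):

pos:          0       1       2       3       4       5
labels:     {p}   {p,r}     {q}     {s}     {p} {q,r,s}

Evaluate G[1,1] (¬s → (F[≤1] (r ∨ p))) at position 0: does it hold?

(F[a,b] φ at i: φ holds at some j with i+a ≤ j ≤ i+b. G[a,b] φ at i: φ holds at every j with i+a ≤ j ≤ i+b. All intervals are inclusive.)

Holds

Check (¬s → (F[≤1] (r ∨ p))) at every j in [1,1]:
  j=1: antecedent true; consequent holds (witness at 1) → ✓
All positions satisfy it → formula holds.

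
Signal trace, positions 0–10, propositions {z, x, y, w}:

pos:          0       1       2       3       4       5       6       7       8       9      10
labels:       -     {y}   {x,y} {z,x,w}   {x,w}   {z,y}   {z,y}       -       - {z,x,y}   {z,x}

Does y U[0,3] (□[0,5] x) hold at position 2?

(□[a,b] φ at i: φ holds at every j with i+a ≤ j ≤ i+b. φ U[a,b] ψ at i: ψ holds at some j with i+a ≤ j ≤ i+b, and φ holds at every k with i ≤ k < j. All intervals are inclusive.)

No

Need some j in [2,5] with □[0,5] x, and y at every k in [2,j-1].
  j=2: □[0,5] x — fails at 5.
  j=3: □[0,5] x — fails at 5.
  j=4: □[0,5] x — fails at 5.
  j=5: □[0,5] x — fails at 5.
No j in the window works → until fails.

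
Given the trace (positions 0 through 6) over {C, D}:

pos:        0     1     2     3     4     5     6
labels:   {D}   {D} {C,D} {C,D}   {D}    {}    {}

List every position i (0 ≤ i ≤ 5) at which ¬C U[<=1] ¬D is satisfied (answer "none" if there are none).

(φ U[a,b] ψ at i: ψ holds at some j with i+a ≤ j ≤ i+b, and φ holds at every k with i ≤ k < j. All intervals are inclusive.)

Evaluate at each i in [0,5]:
  i=0: ✗ (no rhs in [0,1])
  i=1: ✗ (no rhs in [1,2])
  i=2: ✗ (no rhs in [2,3])
  i=3: ✗ (no rhs in [3,4])
  i=4: ✓ (rhs at j=5; lhs holds on [4,4])
  i=5: ✓ (rhs at j=5)

4, 5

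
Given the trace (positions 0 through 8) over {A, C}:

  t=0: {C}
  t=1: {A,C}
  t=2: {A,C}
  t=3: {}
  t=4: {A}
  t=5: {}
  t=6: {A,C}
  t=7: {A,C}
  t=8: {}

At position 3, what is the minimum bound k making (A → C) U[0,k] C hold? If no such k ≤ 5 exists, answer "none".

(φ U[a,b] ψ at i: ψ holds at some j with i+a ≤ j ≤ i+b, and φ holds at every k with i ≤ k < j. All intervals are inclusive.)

none

Need earliest j ≥ 3 with C, and (A → C) at every k in [3,j-1].
  j=3: rhs fails.
  j=4: rhs fails.
  j=5: rhs fails.
  j=6: rhs holds but lhs fails at k=4.
  j=7: rhs holds but lhs fails at k=4.
  j=8: rhs fails.
No witness within the range → none.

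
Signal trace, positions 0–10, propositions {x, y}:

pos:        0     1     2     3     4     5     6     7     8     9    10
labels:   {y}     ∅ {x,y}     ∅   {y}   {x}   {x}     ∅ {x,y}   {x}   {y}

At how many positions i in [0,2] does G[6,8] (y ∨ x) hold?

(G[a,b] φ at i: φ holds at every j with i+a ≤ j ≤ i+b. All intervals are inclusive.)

Evaluate at each i in [0,2]:
  i=0: ✗ (fails at j=7)
  i=1: ✗ (fails at j=7)
  i=2: ✓ (all of [8,10])
Positions where it holds: {2} → 1.

1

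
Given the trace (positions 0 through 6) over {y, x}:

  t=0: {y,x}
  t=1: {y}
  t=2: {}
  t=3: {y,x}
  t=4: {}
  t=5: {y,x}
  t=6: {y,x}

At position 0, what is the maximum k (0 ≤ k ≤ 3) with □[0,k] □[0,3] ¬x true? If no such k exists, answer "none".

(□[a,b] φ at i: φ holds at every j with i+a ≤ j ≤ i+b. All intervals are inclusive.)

□[0,3] ¬x must hold from j=0 onward; find where it first fails.
  j=0: fails → no k works.

none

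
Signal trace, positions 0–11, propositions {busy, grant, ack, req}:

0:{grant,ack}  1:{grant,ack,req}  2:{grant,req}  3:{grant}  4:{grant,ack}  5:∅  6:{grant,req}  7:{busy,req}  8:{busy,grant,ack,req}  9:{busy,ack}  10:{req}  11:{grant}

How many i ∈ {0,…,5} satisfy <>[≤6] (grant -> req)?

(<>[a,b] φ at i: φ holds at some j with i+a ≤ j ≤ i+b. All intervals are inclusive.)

6

Evaluate at each i in [0,5]:
  i=0: ✓ (witness j=1)
  i=1: ✓ (witness j=1)
  i=2: ✓ (witness j=2)
  i=3: ✓ (witness j=5)
  i=4: ✓ (witness j=5)
  i=5: ✓ (witness j=5)
Positions where it holds: {0, 1, 2, 3, 4, 5} → 6.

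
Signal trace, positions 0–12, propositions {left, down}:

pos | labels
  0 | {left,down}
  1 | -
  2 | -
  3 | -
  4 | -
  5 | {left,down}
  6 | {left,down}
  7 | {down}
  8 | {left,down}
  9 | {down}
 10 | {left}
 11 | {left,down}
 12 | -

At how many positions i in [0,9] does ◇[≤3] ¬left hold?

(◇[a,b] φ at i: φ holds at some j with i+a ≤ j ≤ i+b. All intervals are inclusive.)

Evaluate at each i in [0,9]:
  i=0: ✓ (witness j=1)
  i=1: ✓ (witness j=1)
  i=2: ✓ (witness j=2)
  i=3: ✓ (witness j=3)
  i=4: ✓ (witness j=4)
  i=5: ✓ (witness j=7)
  i=6: ✓ (witness j=7)
  i=7: ✓ (witness j=7)
  i=8: ✓ (witness j=9)
  i=9: ✓ (witness j=9)
Positions where it holds: {0, 1, 2, 3, 4, 5, 6, 7, 8, 9} → 10.

10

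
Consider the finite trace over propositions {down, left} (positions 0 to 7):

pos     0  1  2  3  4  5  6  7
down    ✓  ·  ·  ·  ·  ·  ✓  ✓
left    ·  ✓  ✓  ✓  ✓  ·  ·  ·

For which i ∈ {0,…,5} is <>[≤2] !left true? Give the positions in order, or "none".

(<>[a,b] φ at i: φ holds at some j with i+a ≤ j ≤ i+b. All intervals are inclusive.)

Evaluate at each i in [0,5]:
  i=0: ✓ (witness j=0)
  i=1: ✗ (none in [1,3])
  i=2: ✗ (none in [2,4])
  i=3: ✓ (witness j=5)
  i=4: ✓ (witness j=5)
  i=5: ✓ (witness j=5)

0, 3, 4, 5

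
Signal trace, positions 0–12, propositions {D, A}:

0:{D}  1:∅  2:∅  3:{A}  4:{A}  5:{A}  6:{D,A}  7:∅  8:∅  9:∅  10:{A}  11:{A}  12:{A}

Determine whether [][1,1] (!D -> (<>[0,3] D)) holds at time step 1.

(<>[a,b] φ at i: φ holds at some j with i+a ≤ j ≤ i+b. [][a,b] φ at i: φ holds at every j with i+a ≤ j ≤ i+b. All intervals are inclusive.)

Check (!D -> (<>[0,3] D)) at every j in [2,2]:
  j=2: antecedent true; consequent fails (none in [2,5]) → ✗
Fails at j=2 → formula fails.

False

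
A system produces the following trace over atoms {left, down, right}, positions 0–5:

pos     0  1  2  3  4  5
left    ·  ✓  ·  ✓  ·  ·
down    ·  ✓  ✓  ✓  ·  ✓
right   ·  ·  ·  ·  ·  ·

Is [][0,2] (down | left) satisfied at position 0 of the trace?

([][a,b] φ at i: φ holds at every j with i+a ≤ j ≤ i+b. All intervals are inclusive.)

False

Check (down | left) at every j in [0,2]:
  j=0: false
  j=1: true
  j=2: true
Fails at j=0 → formula fails.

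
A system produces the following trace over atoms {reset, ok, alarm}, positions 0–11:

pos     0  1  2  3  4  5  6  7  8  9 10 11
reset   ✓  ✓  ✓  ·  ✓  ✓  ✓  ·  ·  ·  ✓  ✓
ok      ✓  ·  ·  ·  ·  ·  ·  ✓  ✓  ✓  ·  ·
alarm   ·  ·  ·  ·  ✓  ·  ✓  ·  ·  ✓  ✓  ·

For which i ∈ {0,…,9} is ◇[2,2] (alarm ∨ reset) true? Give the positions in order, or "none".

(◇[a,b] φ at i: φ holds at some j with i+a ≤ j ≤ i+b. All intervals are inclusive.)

Evaluate at each i in [0,9]:
  i=0: ✓ (witness j=2)
  i=1: ✗ (none in [3,3])
  i=2: ✓ (witness j=4)
  i=3: ✓ (witness j=5)
  i=4: ✓ (witness j=6)
  i=5: ✗ (none in [7,7])
  i=6: ✗ (none in [8,8])
  i=7: ✓ (witness j=9)
  i=8: ✓ (witness j=10)
  i=9: ✓ (witness j=11)

0, 2, 3, 4, 7, 8, 9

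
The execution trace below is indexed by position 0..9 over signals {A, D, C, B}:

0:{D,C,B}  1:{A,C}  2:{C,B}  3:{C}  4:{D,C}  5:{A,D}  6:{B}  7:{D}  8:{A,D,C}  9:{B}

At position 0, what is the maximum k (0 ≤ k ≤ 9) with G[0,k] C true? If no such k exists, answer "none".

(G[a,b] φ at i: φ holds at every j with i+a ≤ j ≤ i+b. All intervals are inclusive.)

4

C must hold from j=0 onward; find where it first fails.
  j=0: holds
  j=1: holds
  j=2: holds
  j=3: holds
  j=4: holds
  j=5: fails
Holds on [0,4], so largest k = 4.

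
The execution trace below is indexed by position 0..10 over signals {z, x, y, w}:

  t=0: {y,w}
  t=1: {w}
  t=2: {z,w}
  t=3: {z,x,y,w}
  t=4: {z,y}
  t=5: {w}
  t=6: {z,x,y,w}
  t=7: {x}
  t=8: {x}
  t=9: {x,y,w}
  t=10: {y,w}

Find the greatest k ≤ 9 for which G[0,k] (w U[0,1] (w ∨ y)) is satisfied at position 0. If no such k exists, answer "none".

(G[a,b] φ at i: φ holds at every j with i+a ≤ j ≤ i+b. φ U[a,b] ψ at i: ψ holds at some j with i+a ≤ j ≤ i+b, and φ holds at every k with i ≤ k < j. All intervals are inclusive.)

(w U[0,1] (w ∨ y)) must hold from j=0 onward; find where it first fails.
  j=0: holds
  j=1: holds
  j=2: holds
  j=3: holds
  j=4: holds
  j=5: holds
  j=6: holds
  j=7: fails
Holds on [0,6], so largest k = 6.

6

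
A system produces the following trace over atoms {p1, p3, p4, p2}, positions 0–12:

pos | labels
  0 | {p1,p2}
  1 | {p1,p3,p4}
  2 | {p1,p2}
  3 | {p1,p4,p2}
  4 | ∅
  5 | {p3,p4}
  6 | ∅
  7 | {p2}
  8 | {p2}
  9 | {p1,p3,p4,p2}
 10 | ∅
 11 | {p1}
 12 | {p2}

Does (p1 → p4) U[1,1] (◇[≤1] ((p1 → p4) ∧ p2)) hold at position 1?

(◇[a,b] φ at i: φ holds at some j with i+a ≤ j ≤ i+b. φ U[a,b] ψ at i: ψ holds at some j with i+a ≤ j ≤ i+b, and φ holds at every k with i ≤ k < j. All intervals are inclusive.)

Need some j in [2,2] with ◇[≤1] ((p1 → p4) ∧ p2), and (p1 → p4) at every k in [1,j-1].
  j=2: ◇[≤1] ((p1 → p4) ∧ p2) holds; (p1 → p4) holds at every k in [1,1] → satisfied.

Holds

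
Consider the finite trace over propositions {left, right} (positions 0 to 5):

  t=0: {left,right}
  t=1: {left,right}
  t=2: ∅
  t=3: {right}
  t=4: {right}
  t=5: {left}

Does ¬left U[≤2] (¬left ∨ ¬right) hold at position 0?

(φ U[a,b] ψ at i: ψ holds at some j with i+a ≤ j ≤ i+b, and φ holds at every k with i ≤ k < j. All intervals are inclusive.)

False

Need some j in [0,2] with (¬left ∨ ¬right), and ¬left at every k in [0,j-1].
  j=0: (¬left ∨ ¬right) false.
  j=1: (¬left ∨ ¬right) false.
  j=2: (¬left ∨ ¬right) holds, but ¬left fails at k=0 → not this j.
No j in the window works → until fails.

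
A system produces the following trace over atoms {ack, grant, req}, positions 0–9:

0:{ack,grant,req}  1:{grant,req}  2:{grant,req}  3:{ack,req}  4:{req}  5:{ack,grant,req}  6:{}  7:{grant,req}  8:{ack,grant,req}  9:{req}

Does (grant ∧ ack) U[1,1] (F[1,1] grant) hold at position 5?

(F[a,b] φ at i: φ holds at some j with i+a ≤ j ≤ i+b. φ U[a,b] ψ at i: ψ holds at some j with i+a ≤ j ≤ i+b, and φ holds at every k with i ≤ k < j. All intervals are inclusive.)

Need some j in [6,6] with F[1,1] grant, and (grant ∧ ack) at every k in [5,j-1].
  j=6: F[1,1] grant holds; (grant ∧ ack) holds at every k in [5,5] → satisfied.

Holds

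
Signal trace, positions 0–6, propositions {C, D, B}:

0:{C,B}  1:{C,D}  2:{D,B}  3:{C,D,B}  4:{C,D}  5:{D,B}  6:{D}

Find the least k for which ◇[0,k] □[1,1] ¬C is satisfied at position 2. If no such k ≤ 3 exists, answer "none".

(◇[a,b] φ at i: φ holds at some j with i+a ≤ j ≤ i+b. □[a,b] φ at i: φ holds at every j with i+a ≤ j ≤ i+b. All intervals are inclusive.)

2

Scan j = 2,3,… for □[1,1] ¬C:
  j=2: fails
  j=3: fails
  j=4: holds
First hit at j=4, so smallest k = 4-2 = 2.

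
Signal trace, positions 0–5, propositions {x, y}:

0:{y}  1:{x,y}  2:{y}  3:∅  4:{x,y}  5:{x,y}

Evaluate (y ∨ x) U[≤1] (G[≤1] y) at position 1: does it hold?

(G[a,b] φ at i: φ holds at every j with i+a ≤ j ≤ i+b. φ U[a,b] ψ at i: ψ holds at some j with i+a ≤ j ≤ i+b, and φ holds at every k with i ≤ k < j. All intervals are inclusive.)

Need some j in [1,2] with G[≤1] y, and (y ∨ x) at every k in [1,j-1].
  j=1: G[≤1] y holds; no prefix to check → satisfied.

Holds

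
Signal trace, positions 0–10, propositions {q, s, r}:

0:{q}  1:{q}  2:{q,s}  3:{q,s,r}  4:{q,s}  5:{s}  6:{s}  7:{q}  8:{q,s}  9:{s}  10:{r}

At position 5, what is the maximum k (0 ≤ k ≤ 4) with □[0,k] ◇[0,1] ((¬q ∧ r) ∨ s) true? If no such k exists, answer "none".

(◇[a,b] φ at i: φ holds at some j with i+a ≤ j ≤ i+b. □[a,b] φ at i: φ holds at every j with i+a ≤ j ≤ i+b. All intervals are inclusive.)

4

◇[0,1] ((¬q ∧ r) ∨ s) must hold from j=5 onward; find where it first fails.
  j=5: holds
  j=6: holds
  j=7: holds
  j=8: holds
  j=9: holds
Holds through j=9; largest k = 4.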